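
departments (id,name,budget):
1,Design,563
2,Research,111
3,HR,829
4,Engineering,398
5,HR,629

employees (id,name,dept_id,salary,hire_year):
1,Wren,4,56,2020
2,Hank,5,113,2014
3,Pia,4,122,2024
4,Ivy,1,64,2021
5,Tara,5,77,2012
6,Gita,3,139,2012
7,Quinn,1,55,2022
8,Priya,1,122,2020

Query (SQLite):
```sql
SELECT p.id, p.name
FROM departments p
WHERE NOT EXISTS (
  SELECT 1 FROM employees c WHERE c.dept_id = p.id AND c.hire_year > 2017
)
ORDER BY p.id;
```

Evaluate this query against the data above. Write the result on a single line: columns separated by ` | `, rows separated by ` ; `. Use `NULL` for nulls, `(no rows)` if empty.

For each departments row, check whether any employees with matching dept_id has hire_year > 2017.
Keep rows where that is false.

2 | Research ; 3 | HR ; 5 | HR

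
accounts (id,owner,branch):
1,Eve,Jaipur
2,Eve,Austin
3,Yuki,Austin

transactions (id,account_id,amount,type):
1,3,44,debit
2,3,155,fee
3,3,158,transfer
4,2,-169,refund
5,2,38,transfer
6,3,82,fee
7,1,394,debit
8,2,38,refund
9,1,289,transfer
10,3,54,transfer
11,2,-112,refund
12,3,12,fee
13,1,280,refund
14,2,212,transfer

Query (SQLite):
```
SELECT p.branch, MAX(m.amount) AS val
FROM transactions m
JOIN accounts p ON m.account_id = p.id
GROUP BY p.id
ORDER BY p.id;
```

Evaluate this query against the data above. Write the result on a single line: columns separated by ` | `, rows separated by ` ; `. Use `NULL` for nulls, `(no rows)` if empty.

Join each transactions row to its accounts via account_id.
Group joined rows by accounts.id; compute MAX(m.amount) per group.
  1: ids {7, 9, 13} → MAX(m.amount)=394
  2: ids {4, 5, 8, 11, 14} → MAX(m.amount)=212
  3: ids {1, 2, 3, 6, 10, 12} → MAX(m.amount)=158

Jaipur | 394 ; Austin | 212 ; Austin | 158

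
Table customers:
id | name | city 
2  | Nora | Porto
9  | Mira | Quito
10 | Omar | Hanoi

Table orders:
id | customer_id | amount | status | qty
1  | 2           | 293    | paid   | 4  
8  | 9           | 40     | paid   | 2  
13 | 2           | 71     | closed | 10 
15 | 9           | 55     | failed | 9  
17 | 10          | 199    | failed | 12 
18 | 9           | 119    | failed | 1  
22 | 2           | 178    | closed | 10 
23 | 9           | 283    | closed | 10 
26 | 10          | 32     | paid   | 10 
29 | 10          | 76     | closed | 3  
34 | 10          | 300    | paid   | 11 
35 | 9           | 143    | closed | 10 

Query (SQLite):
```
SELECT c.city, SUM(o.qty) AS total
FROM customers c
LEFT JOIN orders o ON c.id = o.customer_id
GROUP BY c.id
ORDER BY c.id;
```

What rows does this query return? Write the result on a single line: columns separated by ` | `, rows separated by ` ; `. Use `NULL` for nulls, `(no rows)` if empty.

LEFT JOIN keeps every customers row; unmatched ones get NULL for orders columns.
Group by customers.id and compute SUM(o.qty). SUM over an all-NULL group is NULL.
  2: ids {1, 13, 22} → SUM(o.qty)=24
  9: ids {8, 15, 18, 23, 35} → SUM(o.qty)=32
  10: ids {17, 26, 29, 34} → SUM(o.qty)=36

Porto | 24 ; Quito | 32 ; Hanoi | 36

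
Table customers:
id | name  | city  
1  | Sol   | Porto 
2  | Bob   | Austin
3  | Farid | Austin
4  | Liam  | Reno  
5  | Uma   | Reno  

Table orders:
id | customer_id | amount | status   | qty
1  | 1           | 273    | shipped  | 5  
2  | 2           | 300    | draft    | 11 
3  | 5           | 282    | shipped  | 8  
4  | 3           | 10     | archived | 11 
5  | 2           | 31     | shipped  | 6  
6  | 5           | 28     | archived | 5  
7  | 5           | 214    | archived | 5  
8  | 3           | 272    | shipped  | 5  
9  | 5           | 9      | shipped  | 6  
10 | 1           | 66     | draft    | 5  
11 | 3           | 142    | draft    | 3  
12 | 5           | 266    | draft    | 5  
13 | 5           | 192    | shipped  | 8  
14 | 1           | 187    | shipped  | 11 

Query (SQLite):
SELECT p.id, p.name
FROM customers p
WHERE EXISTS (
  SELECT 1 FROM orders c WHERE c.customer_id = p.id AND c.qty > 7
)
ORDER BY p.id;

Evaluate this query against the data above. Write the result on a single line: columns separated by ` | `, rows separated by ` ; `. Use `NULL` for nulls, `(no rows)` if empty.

For each customers row, check whether any orders with matching customer_id has qty > 7.
Keep rows where that is true.

1 | Sol ; 2 | Bob ; 3 | Farid ; 5 | Uma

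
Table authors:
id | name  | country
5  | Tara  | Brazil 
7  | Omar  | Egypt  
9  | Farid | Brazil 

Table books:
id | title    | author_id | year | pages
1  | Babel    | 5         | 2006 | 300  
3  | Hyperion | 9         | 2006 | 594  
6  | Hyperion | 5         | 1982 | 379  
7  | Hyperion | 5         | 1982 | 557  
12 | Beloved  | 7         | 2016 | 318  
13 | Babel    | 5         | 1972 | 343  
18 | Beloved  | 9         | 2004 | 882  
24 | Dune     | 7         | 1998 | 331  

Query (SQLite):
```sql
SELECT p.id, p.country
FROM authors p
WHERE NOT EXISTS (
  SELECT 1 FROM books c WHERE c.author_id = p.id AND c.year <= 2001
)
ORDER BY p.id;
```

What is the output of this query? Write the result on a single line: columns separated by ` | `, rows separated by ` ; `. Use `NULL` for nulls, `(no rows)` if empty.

For each authors row, check whether any books with matching author_id has year <= 2001.
Keep rows where that is false.

9 | Brazil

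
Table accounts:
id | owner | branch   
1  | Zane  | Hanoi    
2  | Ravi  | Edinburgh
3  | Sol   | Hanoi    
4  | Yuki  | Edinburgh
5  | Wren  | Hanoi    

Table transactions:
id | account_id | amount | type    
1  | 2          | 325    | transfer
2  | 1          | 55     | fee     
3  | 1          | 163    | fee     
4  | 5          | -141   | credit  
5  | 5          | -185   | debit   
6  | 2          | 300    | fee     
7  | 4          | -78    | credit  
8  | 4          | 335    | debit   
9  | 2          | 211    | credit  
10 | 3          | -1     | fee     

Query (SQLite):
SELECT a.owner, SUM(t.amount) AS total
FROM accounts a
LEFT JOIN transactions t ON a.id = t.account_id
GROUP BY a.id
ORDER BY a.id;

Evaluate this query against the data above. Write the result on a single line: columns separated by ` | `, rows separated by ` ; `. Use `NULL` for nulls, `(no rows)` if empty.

Zane | 218 ; Ravi | 836 ; Sol | -1 ; Yuki | 257 ; Wren | -326

LEFT JOIN keeps every accounts row; unmatched ones get NULL for transactions columns.
Group by accounts.id and compute SUM(t.amount). SUM over an all-NULL group is NULL.
  1: ids {2, 3} → SUM(t.amount)=218
  2: ids {1, 6, 9} → SUM(t.amount)=836
  3: ids {10} → SUM(t.amount)=-1
  4: ids {7, 8} → SUM(t.amount)=257
  5: ids {4, 5} → SUM(t.amount)=-326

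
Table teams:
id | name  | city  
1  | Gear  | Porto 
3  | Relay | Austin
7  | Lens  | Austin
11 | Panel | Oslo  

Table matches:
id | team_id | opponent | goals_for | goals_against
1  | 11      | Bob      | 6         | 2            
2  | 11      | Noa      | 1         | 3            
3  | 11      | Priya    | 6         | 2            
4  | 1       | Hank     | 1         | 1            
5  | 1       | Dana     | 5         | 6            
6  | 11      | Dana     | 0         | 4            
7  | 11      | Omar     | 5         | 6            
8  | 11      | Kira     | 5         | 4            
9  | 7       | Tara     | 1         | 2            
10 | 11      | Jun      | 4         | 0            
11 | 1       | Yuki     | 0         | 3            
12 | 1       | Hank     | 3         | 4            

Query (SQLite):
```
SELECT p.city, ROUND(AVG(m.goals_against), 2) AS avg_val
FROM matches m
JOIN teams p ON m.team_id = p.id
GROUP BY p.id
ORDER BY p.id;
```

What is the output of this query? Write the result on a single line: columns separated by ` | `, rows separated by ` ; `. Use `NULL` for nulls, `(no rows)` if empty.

Join each matches row to its teams via team_id.
Group joined rows by teams.id; compute ROUND(AVG(m.goals_against), 2) per group.
  1: ids {4, 5, 11, 12} → ROUND(AVG(m.goals_against), 2)=3.5
  7: ids {9} → ROUND(AVG(m.goals_against), 2)=2
  11: ids {1, 2, 3, 6, 7, 8, 10} → ROUND(AVG(m.goals_against), 2)=3

Porto | 3.5 ; Austin | 2 ; Oslo | 3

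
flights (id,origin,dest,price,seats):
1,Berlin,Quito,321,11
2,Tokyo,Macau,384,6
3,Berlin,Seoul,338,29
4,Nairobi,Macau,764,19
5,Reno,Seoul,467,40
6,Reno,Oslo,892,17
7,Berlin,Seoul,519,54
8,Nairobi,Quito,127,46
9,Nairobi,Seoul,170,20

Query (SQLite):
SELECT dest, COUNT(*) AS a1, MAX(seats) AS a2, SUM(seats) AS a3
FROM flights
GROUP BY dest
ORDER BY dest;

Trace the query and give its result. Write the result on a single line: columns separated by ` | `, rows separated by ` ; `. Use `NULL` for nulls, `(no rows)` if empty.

Group flights by dest.
Per group compute: COUNT(*), MAX(seats), SUM(seats).
  Macau: ids {2, 4} → COUNT(*)=2, MAX(seats)=19, SUM(seats)=25
  Oslo: ids {6} → COUNT(*)=1, MAX(seats)=17, SUM(seats)=17
  Quito: ids {1, 8} → COUNT(*)=2, MAX(seats)=46, SUM(seats)=57
  Seoul: ids {3, 5, 7, 9} → COUNT(*)=4, MAX(seats)=54, SUM(seats)=143

Macau | 2 | 19 | 25 ; Oslo | 1 | 17 | 17 ; Quito | 2 | 46 | 57 ; Seoul | 4 | 54 | 143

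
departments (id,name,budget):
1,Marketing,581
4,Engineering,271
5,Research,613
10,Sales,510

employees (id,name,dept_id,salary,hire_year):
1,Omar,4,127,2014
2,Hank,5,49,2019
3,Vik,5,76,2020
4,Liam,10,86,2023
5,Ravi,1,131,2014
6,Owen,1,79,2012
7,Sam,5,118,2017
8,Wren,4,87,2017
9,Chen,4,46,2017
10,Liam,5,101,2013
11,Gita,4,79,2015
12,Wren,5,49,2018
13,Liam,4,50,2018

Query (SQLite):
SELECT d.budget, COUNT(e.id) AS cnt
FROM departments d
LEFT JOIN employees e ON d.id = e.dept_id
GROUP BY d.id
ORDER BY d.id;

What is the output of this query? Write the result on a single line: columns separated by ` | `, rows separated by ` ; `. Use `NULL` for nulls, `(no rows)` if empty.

LEFT JOIN keeps every departments row; unmatched ones get NULL for employees columns.
Group by departments.id and compute COUNT(e.id). COUNT(col) of an all-NULL group is 0.
  1: ids {5, 6} → COUNT(e.id)=2
  4: ids {1, 8, 9, 11, 13} → COUNT(e.id)=5
  5: ids {2, 3, 7, 10, 12} → COUNT(e.id)=5
  10: ids {4} → COUNT(e.id)=1

581 | 2 ; 271 | 5 ; 613 | 5 ; 510 | 1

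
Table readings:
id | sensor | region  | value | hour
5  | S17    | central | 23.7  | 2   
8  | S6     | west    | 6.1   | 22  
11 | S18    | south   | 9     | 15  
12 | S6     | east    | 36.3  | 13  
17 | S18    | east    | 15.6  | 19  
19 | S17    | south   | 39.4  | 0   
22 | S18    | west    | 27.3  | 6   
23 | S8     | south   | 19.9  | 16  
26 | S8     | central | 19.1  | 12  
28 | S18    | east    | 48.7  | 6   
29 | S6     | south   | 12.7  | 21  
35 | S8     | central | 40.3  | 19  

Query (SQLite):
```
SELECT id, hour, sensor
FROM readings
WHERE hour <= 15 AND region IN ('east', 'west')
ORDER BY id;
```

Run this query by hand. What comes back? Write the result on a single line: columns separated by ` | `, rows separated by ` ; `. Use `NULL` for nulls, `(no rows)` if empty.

hour <= 15: ids {5, 11, 12, 19, 22, 26, 28}
region IN ('east', 'west'): ids {8, 12, 17, 22, 28}
Combine with AND.

12 | 13 | S6 ; 22 | 6 | S18 ; 28 | 6 | S18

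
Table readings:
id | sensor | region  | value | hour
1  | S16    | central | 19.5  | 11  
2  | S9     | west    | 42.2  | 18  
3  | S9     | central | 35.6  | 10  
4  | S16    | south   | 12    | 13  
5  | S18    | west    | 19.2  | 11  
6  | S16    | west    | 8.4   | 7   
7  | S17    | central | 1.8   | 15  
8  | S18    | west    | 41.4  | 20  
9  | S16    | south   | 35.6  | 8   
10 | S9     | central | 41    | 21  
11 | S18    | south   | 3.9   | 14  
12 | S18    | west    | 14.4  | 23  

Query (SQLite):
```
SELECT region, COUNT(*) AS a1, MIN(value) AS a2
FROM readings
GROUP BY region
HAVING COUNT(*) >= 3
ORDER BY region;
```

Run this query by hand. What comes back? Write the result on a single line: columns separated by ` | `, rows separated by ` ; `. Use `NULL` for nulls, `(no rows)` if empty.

central | 4 | 1.8 ; south | 3 | 3.9 ; west | 5 | 8.4

Group readings by region.
Per group compute: COUNT(*), MIN(value).
HAVING: drop groups with fewer than 3 rows.
  central: ids {1, 3, 7, 10} → COUNT(*)=4, MIN(value)=1.8
  south: ids {4, 9, 11} → COUNT(*)=3, MIN(value)=3.9
  west: ids {2, 5, 6, 8, 12} → COUNT(*)=5, MIN(value)=8.4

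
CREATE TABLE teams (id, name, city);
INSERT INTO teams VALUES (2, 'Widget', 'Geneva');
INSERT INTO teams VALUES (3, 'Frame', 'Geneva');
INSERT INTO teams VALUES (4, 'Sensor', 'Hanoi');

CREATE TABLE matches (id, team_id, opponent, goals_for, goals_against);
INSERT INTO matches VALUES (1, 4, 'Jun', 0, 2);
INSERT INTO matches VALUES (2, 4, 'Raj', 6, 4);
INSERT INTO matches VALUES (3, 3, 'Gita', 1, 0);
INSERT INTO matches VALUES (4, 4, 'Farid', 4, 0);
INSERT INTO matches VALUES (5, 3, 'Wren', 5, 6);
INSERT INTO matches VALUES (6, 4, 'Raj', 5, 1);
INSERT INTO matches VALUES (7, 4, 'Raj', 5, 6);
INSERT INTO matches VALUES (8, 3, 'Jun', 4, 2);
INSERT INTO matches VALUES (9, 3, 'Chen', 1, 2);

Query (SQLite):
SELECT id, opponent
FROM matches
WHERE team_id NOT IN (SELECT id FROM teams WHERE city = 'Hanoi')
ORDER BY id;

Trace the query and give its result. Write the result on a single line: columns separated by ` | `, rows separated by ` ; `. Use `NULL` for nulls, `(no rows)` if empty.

3 | Gita ; 5 | Wren ; 8 | Jun ; 9 | Chen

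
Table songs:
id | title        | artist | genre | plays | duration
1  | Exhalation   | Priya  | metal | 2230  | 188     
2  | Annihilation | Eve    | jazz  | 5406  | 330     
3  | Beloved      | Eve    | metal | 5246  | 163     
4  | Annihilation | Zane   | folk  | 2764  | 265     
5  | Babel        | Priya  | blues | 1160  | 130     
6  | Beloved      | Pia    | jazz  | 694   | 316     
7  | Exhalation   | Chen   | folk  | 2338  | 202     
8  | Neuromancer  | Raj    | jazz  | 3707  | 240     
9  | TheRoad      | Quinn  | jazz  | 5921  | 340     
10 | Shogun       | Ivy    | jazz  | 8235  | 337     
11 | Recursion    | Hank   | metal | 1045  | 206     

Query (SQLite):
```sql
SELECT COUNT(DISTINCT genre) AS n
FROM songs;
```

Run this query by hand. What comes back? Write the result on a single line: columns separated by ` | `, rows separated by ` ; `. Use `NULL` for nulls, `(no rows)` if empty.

Count distinct non-NULL genre values.

4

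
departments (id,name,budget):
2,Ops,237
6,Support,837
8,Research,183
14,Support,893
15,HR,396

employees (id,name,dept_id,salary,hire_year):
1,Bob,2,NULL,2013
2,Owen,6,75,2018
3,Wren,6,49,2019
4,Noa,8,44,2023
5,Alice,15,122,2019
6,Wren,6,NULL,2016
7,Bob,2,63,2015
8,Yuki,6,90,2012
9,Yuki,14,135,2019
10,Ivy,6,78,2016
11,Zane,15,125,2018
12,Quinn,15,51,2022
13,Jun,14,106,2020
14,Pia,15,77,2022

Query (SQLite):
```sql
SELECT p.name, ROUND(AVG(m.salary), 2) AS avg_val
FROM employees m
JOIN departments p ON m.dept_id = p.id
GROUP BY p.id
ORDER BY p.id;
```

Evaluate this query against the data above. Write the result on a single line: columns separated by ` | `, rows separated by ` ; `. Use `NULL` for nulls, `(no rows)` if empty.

Ops | 63 ; Support | 73 ; Research | 44 ; Support | 120.5 ; HR | 93.75

Join each employees row to its departments via dept_id.
Group joined rows by departments.id; compute ROUND(AVG(m.salary), 2) per group.
  2: ids {1, 7} → ROUND(AVG(m.salary), 2)=63
  6: ids {2, 3, 6, 8, 10} → ROUND(AVG(m.salary), 2)=73
  8: ids {4} → ROUND(AVG(m.salary), 2)=44
  14: ids {9, 13} → ROUND(AVG(m.salary), 2)=120.5
  15: ids {5, 11, 12, 14} → ROUND(AVG(m.salary), 2)=93.75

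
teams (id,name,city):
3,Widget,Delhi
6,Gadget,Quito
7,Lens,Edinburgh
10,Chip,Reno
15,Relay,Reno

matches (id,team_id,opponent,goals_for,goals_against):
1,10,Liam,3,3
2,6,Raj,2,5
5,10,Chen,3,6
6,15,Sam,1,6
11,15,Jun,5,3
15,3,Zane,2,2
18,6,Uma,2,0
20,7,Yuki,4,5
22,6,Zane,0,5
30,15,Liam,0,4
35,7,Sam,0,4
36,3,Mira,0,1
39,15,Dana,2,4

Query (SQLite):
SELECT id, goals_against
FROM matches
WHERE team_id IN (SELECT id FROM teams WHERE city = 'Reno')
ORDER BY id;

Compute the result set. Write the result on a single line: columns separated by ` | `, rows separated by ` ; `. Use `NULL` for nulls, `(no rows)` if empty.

Inner query: teams.id where city = 'Reno'.
Outer: keep matches rows whose team_id is in that set.
Inner query → {10, 15}

1 | 3 ; 5 | 6 ; 6 | 6 ; 11 | 3 ; 30 | 4 ; 39 | 4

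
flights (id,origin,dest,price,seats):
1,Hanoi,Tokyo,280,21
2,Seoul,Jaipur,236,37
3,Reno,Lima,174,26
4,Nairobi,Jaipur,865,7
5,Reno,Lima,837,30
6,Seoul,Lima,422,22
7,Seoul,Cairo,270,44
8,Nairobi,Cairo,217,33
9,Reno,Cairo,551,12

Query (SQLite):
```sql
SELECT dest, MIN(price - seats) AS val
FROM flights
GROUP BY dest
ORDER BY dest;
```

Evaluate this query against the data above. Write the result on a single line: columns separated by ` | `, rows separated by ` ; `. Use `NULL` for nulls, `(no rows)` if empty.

Cairo | 184 ; Jaipur | 199 ; Lima | 148 ; Tokyo | 259

For each row compute price - seats.
Group by dest; take MIN of the expression per group.
  Cairo: ids {7, 8, 9} → MIN(price - seats)=184
  Jaipur: ids {2, 4} → MIN(price - seats)=199
  Lima: ids {3, 5, 6} → MIN(price - seats)=148
  Tokyo: ids {1} → MIN(price - seats)=259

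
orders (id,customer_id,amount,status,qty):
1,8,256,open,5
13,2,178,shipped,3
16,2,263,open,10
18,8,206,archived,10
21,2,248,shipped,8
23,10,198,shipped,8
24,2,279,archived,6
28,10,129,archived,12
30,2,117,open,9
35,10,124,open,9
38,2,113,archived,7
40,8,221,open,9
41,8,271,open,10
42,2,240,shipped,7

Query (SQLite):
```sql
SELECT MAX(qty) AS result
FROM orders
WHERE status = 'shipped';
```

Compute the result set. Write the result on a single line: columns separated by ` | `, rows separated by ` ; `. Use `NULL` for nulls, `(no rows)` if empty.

8

Rows where status='shipped' → qty values: [3, 8, 8, 7].
MAX of non-NULL values = 8.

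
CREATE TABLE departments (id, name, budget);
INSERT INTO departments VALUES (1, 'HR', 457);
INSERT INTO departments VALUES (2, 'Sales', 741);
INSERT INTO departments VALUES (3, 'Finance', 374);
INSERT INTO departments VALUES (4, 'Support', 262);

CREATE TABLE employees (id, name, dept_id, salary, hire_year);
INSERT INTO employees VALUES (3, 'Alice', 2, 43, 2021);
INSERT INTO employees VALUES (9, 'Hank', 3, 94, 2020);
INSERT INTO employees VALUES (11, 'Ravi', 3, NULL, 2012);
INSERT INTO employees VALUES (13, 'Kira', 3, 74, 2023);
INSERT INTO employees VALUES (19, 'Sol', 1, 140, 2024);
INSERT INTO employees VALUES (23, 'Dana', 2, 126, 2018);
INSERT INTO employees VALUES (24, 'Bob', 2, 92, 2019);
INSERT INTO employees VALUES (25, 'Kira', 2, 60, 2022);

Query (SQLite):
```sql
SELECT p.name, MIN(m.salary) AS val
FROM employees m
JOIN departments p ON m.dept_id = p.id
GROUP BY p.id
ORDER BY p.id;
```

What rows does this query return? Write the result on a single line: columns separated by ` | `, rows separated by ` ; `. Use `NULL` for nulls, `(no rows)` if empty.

Join each employees row to its departments via dept_id.
Group joined rows by departments.id; compute MIN(m.salary) per group.
  1: ids {19} → MIN(m.salary)=140
  2: ids {3, 23, 24, 25} → MIN(m.salary)=43
  3: ids {9, 11, 13} → MIN(m.salary)=74

HR | 140 ; Sales | 43 ; Finance | 74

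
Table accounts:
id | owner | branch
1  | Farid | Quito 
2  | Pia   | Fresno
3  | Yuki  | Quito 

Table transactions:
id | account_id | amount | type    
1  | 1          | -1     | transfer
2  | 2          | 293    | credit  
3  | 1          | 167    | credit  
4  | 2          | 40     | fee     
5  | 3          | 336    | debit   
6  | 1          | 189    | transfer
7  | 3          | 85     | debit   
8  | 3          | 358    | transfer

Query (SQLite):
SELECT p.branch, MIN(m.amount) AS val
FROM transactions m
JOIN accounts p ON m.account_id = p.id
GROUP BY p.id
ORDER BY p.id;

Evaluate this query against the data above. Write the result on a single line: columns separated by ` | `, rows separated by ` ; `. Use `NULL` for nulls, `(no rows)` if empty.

Quito | -1 ; Fresno | 40 ; Quito | 85

Join each transactions row to its accounts via account_id.
Group joined rows by accounts.id; compute MIN(m.amount) per group.
  1: ids {1, 3, 6} → MIN(m.amount)=-1
  2: ids {2, 4} → MIN(m.amount)=40
  3: ids {5, 7, 8} → MIN(m.amount)=85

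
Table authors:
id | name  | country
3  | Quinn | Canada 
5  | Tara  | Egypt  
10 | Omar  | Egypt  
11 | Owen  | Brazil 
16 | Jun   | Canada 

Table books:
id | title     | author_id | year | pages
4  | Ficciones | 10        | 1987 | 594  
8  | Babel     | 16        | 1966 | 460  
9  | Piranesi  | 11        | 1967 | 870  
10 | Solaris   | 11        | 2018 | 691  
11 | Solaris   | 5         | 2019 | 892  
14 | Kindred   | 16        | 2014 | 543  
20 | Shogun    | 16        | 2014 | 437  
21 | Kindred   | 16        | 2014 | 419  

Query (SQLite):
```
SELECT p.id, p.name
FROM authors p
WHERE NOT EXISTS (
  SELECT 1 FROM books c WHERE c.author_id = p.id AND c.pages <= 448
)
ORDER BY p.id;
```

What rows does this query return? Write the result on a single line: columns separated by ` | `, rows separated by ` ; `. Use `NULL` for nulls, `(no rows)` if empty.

For each authors row, check whether any books with matching author_id has pages <= 448.
Keep rows where that is false.

3 | Quinn ; 5 | Tara ; 10 | Omar ; 11 | Owen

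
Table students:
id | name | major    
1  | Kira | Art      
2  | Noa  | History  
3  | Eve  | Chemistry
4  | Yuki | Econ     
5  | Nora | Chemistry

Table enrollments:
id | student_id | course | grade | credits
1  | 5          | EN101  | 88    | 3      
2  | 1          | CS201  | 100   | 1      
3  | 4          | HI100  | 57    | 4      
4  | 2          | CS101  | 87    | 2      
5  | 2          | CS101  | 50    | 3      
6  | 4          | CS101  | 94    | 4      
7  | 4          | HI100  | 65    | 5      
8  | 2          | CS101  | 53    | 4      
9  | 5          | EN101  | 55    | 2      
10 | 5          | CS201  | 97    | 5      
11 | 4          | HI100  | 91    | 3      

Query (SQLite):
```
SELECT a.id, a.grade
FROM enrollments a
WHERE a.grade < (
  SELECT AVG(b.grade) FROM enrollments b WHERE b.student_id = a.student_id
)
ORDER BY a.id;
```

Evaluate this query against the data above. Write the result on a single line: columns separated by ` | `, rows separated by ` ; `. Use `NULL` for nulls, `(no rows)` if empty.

For each enrollments row a, compute AVG(grade) over rows sharing a.student_id.
Keep row a if a.grade < that per-group AVG.
  student_id=1: AVG(grade) = 100.0
  student_id=2: AVG(grade) = 63.333333
  student_id=4: AVG(grade) = 76.75
  student_id=5: AVG(grade) = 80.0

3 | 57 ; 5 | 50 ; 7 | 65 ; 8 | 53 ; 9 | 55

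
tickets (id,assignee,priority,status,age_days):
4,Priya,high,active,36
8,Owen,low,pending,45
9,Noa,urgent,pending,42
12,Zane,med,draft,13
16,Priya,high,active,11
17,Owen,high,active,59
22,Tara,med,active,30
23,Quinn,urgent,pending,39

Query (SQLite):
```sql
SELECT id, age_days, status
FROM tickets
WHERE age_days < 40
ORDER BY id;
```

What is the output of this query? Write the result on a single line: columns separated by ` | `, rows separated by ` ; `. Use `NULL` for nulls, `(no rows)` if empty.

4 | 36 | active ; 12 | 13 | draft ; 16 | 11 | active ; 22 | 30 | active ; 23 | 39 | pending

age_days < 40: ids {4, 12, 16, 22, 23}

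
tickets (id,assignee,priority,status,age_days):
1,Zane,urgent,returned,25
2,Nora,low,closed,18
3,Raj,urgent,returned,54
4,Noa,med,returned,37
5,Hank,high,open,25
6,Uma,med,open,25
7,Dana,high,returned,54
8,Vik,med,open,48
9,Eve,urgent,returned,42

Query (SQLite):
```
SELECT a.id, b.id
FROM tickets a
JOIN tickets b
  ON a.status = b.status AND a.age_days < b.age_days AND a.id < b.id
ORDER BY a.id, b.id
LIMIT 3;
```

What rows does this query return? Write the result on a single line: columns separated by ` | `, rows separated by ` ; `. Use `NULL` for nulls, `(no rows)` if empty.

1 | 3 ; 1 | 4 ; 1 | 7

Pairs (a,b) with same status, a.age_days < b.age_days, a.id < b.id.
status groups: closed:{2} open:{5,6,8} returned:{1,3,4,7,9}
Ordered by (a.id, b.id); first 3.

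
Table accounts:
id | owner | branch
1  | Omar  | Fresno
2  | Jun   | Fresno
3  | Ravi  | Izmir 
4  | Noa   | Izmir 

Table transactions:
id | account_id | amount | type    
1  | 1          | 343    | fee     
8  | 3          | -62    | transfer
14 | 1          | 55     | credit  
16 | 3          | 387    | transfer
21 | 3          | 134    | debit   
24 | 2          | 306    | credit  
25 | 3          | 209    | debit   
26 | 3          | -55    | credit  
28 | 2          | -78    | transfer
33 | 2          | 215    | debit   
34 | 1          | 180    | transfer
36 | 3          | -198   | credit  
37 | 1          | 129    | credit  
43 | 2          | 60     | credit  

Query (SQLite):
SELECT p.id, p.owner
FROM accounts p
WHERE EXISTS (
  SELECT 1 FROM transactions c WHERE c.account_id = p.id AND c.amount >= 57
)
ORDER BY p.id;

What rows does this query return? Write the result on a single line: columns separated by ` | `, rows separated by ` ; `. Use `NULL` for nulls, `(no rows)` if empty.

For each accounts row, check whether any transactions with matching account_id has amount >= 57.
Keep rows where that is true.

1 | Omar ; 2 | Jun ; 3 | Ravi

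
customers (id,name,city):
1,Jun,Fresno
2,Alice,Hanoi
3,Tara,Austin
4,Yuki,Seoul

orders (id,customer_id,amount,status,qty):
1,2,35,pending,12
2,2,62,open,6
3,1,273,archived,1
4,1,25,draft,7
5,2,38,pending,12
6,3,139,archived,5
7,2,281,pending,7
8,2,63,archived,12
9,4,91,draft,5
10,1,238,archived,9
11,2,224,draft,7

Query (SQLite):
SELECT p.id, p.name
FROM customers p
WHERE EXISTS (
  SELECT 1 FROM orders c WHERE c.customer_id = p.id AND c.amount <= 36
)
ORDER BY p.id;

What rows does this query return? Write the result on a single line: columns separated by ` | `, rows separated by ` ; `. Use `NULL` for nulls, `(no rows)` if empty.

For each customers row, check whether any orders with matching customer_id has amount <= 36.
Keep rows where that is true.

1 | Jun ; 2 | Alice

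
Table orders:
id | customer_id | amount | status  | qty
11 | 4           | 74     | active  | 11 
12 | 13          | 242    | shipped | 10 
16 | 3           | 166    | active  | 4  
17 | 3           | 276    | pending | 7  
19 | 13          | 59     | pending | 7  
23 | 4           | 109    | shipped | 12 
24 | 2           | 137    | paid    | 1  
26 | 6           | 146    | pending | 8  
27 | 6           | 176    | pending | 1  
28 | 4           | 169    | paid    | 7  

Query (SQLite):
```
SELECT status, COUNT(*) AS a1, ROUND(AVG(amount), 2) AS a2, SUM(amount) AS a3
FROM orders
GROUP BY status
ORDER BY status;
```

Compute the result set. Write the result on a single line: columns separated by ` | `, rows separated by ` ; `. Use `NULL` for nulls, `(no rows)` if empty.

active | 2 | 120 | 240 ; paid | 2 | 153 | 306 ; pending | 4 | 164.25 | 657 ; shipped | 2 | 175.5 | 351

Group orders by status.
Per group compute: COUNT(*), ROUND(AVG(amount), 2), SUM(amount).
  active: ids {11, 16} → COUNT(*)=2, ROUND(AVG(amount), 2)=120, SUM(amount)=240
  paid: ids {24, 28} → COUNT(*)=2, ROUND(AVG(amount), 2)=153, SUM(amount)=306
  pending: ids {17, 19, 26, 27} → COUNT(*)=4, ROUND(AVG(amount), 2)=164.25, SUM(amount)=657
  shipped: ids {12, 23} → COUNT(*)=2, ROUND(AVG(amount), 2)=175.5, SUM(amount)=351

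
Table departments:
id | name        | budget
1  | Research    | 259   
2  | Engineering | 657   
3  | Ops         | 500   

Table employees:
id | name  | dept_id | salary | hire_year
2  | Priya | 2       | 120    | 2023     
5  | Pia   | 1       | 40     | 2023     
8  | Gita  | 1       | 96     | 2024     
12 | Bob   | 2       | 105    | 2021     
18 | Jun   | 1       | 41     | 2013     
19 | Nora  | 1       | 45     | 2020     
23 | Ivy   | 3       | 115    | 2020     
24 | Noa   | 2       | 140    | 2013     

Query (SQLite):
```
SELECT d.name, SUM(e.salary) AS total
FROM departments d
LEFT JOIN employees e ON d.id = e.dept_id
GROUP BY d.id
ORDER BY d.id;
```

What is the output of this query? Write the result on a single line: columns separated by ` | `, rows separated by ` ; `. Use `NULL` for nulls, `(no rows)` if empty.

Research | 222 ; Engineering | 365 ; Ops | 115

LEFT JOIN keeps every departments row; unmatched ones get NULL for employees columns.
Group by departments.id and compute SUM(e.salary). SUM over an all-NULL group is NULL.
  1: ids {5, 8, 18, 19} → SUM(e.salary)=222
  2: ids {2, 12, 24} → SUM(e.salary)=365
  3: ids {23} → SUM(e.salary)=115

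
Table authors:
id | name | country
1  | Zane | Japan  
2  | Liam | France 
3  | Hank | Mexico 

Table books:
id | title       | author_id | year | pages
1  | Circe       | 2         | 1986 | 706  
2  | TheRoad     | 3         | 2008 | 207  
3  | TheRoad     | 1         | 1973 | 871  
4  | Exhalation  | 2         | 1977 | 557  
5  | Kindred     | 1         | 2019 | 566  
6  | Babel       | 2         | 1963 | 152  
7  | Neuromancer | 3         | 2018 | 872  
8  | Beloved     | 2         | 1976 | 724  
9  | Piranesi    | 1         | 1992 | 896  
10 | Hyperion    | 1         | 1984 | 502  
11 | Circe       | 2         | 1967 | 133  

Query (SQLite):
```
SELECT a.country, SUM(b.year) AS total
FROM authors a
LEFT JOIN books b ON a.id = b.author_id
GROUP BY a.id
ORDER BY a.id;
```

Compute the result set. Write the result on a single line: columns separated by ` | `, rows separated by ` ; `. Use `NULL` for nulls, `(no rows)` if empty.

LEFT JOIN keeps every authors row; unmatched ones get NULL for books columns.
Group by authors.id and compute SUM(b.year). SUM over an all-NULL group is NULL.
  1: ids {3, 5, 9, 10} → SUM(b.year)=7968
  2: ids {1, 4, 6, 8, 11} → SUM(b.year)=9869
  3: ids {2, 7} → SUM(b.year)=4026

Japan | 7968 ; France | 9869 ; Mexico | 4026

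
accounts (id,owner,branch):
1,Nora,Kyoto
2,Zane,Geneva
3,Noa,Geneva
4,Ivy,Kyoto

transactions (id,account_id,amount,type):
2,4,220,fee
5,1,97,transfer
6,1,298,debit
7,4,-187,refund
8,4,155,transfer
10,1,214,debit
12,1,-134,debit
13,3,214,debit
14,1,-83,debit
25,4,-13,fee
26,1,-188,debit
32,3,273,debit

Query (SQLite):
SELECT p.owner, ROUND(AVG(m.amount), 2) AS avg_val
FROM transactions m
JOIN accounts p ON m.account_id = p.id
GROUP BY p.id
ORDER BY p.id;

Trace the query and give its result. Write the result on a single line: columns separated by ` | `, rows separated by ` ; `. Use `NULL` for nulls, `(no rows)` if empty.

Nora | 34 ; Noa | 243.5 ; Ivy | 43.75

Join each transactions row to its accounts via account_id.
Group joined rows by accounts.id; compute ROUND(AVG(m.amount), 2) per group.
  1: ids {5, 6, 10, 12, 14, 26} → ROUND(AVG(m.amount), 2)=34
  3: ids {13, 32} → ROUND(AVG(m.amount), 2)=243.5
  4: ids {2, 7, 8, 25} → ROUND(AVG(m.amount), 2)=43.75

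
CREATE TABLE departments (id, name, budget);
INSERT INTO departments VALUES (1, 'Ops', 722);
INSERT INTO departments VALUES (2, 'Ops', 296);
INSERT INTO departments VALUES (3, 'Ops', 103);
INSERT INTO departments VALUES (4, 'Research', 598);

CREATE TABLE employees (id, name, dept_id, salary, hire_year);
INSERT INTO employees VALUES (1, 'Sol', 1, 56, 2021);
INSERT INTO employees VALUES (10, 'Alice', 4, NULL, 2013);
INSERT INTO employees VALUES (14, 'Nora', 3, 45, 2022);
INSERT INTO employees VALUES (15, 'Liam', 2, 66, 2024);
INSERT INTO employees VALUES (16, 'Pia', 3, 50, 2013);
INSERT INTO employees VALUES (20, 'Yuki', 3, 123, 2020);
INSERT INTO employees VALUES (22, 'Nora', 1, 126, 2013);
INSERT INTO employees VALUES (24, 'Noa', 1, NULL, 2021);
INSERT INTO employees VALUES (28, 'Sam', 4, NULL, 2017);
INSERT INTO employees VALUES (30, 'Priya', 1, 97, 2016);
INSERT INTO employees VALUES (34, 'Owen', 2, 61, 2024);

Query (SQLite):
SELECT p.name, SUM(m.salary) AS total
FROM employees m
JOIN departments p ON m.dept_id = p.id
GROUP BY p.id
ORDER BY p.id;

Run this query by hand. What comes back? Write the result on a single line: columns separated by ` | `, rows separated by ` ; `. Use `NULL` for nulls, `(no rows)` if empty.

Ops | 279 ; Ops | 127 ; Ops | 218 ; Research | NULL

Join each employees row to its departments via dept_id.
Group joined rows by departments.id; compute SUM(m.salary) per group.
  1: ids {1, 22, 24, 30} → SUM(m.salary)=279
  2: ids {15, 34} → SUM(m.salary)=127
  3: ids {14, 16, 20} → SUM(m.salary)=218
  4: ids {10, 28} → SUM(m.salary)=NULL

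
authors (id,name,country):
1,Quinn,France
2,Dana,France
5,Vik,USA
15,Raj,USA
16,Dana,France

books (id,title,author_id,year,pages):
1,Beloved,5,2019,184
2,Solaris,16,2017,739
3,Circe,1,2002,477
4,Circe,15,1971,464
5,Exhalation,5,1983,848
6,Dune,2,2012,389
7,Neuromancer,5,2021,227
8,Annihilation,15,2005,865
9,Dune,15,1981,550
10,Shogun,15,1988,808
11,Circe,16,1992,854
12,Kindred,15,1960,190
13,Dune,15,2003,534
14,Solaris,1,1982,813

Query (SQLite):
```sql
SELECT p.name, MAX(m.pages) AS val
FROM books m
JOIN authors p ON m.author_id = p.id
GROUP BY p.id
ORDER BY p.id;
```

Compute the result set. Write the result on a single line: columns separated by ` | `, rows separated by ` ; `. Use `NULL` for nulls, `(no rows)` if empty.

Quinn | 813 ; Dana | 389 ; Vik | 848 ; Raj | 865 ; Dana | 854

Join each books row to its authors via author_id.
Group joined rows by authors.id; compute MAX(m.pages) per group.
  1: ids {3, 14} → MAX(m.pages)=813
  2: ids {6} → MAX(m.pages)=389
  5: ids {1, 5, 7} → MAX(m.pages)=848
  15: ids {4, 8, 9, 10, 12, 13} → MAX(m.pages)=865
  16: ids {2, 11} → MAX(m.pages)=854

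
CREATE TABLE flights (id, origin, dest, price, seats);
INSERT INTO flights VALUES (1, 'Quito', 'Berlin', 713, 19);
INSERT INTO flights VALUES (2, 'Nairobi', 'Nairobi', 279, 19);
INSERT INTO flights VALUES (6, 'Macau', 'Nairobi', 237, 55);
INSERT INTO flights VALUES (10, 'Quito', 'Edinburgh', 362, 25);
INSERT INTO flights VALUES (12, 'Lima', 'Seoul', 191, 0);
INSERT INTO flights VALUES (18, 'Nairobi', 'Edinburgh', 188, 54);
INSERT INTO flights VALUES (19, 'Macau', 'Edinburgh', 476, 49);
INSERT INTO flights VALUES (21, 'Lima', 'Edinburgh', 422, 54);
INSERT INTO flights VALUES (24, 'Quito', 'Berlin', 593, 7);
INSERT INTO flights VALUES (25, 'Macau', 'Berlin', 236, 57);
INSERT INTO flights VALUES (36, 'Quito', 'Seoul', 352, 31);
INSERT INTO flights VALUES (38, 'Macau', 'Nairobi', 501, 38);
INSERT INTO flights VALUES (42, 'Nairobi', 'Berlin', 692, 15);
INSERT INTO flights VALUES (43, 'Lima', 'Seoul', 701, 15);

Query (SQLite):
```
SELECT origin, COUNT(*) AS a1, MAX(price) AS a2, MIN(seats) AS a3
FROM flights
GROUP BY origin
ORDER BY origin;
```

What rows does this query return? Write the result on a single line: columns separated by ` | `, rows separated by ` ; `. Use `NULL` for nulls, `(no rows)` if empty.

Group flights by origin.
Per group compute: COUNT(*), MAX(price), MIN(seats).
  Lima: ids {12, 21, 43} → COUNT(*)=3, MAX(price)=701, MIN(seats)=0
  Macau: ids {6, 19, 25, 38} → COUNT(*)=4, MAX(price)=501, MIN(seats)=38
  Nairobi: ids {2, 18, 42} → COUNT(*)=3, MAX(price)=692, MIN(seats)=15
  Quito: ids {1, 10, 24, 36} → COUNT(*)=4, MAX(price)=713, MIN(seats)=7

Lima | 3 | 701 | 0 ; Macau | 4 | 501 | 38 ; Nairobi | 3 | 692 | 15 ; Quito | 4 | 713 | 7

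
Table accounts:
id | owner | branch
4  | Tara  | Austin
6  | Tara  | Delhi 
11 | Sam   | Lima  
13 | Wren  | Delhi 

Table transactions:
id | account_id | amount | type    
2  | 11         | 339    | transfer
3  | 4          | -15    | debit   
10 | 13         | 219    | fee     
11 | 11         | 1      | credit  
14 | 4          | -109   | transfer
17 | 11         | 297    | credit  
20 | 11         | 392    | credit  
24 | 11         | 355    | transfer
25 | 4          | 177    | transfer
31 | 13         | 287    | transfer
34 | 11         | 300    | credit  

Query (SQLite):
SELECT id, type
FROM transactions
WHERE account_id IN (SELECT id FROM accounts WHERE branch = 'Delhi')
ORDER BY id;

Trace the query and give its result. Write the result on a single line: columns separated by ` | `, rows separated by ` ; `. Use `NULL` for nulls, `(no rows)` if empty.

10 | fee ; 31 | transfer

Inner query: accounts.id where branch = 'Delhi'.
Outer: keep transactions rows whose account_id is in that set.
Inner query → {6, 13}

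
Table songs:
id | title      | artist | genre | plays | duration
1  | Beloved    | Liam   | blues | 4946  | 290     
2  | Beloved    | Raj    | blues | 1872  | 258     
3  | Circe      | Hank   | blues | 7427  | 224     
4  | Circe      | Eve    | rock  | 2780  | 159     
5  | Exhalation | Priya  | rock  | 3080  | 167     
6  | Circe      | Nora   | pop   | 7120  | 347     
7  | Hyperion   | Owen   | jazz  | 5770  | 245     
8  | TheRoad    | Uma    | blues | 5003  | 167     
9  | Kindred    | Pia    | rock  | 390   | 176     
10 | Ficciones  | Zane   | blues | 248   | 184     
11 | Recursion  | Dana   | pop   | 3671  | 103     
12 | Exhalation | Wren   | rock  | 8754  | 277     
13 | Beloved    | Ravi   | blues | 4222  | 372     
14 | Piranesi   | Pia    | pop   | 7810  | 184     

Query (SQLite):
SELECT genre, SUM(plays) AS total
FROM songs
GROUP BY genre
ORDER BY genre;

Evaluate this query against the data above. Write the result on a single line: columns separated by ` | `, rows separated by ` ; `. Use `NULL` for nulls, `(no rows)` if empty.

blues | 23718 ; jazz | 5770 ; pop | 18601 ; rock | 15004

Partition songs by genre; compute SUM(plays) within each group.
  blues: ids {1, 2, 3, 8, 10, 13} → SUM(plays)=23718
  jazz: ids {7} → SUM(plays)=5770
  pop: ids {6, 11, 14} → SUM(plays)=18601
  rock: ids {4, 5, 9, 12} → SUM(plays)=15004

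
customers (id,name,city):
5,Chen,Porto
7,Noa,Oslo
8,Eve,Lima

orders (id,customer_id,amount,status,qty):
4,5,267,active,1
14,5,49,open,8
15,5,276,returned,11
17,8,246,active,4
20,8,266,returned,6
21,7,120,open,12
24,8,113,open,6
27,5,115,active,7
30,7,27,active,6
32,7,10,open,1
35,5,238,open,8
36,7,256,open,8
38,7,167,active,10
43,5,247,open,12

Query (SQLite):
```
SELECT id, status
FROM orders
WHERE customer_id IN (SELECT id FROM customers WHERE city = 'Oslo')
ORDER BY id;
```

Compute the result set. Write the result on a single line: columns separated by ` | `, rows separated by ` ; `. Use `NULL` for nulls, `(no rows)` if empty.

21 | open ; 30 | active ; 32 | open ; 36 | open ; 38 | active

Inner query: customers.id where city = 'Oslo'.
Outer: keep orders rows whose customer_id is in that set.
Inner query → {7}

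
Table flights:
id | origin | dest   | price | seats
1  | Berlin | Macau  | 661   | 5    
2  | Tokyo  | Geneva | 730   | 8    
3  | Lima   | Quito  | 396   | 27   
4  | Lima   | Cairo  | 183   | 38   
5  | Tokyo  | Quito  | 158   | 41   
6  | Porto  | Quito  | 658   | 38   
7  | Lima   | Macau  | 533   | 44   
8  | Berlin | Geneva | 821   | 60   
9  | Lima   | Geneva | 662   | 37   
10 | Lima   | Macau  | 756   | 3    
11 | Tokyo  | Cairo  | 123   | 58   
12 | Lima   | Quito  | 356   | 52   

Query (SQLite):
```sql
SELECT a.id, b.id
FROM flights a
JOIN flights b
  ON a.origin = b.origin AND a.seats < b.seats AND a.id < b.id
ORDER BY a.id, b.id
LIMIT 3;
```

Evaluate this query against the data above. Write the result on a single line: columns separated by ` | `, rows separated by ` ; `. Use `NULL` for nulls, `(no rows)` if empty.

1 | 8 ; 2 | 5 ; 2 | 11

Pairs (a,b) with same origin, a.seats < b.seats, a.id < b.id.
origin groups: Berlin:{1,8} Lima:{3,4,7,9,10,12} Porto:{6} Tokyo:{2,5,11}
Ordered by (a.id, b.id); first 3.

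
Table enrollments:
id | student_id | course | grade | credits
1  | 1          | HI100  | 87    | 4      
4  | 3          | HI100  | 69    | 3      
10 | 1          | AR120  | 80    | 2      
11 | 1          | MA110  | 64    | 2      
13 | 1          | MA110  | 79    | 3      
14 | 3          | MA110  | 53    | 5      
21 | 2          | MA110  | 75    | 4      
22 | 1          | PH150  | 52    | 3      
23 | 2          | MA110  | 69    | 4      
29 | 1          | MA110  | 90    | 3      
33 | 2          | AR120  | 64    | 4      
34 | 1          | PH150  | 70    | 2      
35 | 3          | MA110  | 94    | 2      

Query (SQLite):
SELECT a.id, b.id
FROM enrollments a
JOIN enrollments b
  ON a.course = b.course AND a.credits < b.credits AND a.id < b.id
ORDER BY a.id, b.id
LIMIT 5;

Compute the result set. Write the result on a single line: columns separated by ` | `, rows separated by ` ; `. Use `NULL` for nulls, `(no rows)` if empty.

Pairs (a,b) with same course, a.credits < b.credits, a.id < b.id.
course groups: AR120:{10,33} HI100:{1,4} MA110:{11,13,14,21,23,29,35} PH150:{22,34}
Ordered by (a.id, b.id); first 5.

10 | 33 ; 11 | 13 ; 11 | 14 ; 11 | 21 ; 11 | 23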